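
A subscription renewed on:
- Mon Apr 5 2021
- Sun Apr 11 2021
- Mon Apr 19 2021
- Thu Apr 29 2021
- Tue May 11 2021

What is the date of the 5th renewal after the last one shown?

Mon Aug 9 2021

The spacing grows by 2 each time: 6, 8, 10, 12 days.
Next gap: 14 days. Tue May 11 2021 + 14 days = Tue May 25 2021.
Next gap: 16 days. Tue May 25 2021 + 16 days = Thu Jun 10 2021.
Next gap: 18 days. Thu Jun 10 2021 + 18 days = Mon Jun 28 2021.
Next gap: 20 days. Mon Jun 28 2021 + 20 days = Sun Jul 18 2021.
Next gap: 22 days. Sun Jul 18 2021 + 22 days = Mon Aug 9 2021.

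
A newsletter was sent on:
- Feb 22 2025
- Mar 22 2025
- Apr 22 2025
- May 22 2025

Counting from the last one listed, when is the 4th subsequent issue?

Sep 22 2025

The day-of-month is always 22 (28, 31, 30 days between events).
So this recurs on the 22nd of each month.
Next: June 2025 → Jun 22 2025.
July 2025: Jul 22 2025.
August 2025: Aug 22 2025.
Next: September 2025 → Sep 22 2025.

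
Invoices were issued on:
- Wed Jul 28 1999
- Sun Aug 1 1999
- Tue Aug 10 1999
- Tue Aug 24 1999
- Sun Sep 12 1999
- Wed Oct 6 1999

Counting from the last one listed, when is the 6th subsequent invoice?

Intervals are 4, 9, 14, 19, 24 days — an arithmetic progression with common difference 5.
Next gap: 29 days. Wed Oct 6 1999 + 29 days = Thu Nov 4 1999.
Next gap: 34 days. Thu Nov 4 1999 + 34 days = Wed Dec 8 1999.
Next gap: 39 days. Wed Dec 8 1999 + 39 days = Sun Jan 16 2000.
Next gap: 44 days. Sun Jan 16 2000 + 44 days = Tue Feb 29 2000.
Next gap: 49 days. Tue Feb 29 2000 + 49 days = Tue Apr 18 2000.
Next gap: 54 days. Tue Apr 18 2000 + 54 days = Sun Jun 11 2000.

Sun Jun 11 2000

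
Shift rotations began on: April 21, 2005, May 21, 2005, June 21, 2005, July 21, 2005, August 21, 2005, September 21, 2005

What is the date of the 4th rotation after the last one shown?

January 21, 2006

The day-of-month is always 21 (30, 31, 30, 31, 31 days between events).
So this recurs on the 21st of each month.
October 2005: October 21, 2005.
Next: November 2005 → November 21, 2005.
Next: December 2005 → December 21, 2005.
Next: January 2006 → January 21, 2006.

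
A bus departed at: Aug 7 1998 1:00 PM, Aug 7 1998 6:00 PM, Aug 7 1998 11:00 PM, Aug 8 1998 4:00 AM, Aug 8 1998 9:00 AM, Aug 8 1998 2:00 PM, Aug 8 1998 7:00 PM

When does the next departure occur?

Aug 9 1998 12:00 AM

Spacing: 5, 5, 5, 5, 5, 5 h — constant 5 h.
Aug 8 1998 7:00 PM + 5 h = Aug 9 1998 12:00 AM.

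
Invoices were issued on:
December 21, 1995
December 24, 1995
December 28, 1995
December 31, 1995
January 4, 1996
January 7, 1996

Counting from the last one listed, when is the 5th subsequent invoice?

January 25, 1996

Gaps: 3, 4, 3, 4, 3 days — not constant, but cyclic with period 2.
The events fall on every Thursday and Sunday.
Next Thursday: January 11, 1996.
Next Sunday: January 14, 1996.
The following Thursday is January 18, 1996.
Next Sunday: January 21, 1996.
The following Thursday is January 25, 1996.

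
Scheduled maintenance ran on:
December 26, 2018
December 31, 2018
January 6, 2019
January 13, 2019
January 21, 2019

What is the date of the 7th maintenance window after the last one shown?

April 15, 2019

The spacing grows by 1 each time: 5, 6, 7, 8 days.
Next gap: 9 days. January 21, 2019 + 9 days = January 30, 2019.
Next gap: 10 days. January 30, 2019 + 10 days = February 9, 2019.
Next gap: 11 days. February 9, 2019 + 11 days = February 20, 2019.
Next gap: 12 days. February 20, 2019 + 12 days = March 4, 2019.
Next gap: 13 days. March 4, 2019 + 13 days = March 17, 2019.
Next gap: 14 days. March 17, 2019 + 14 days = March 31, 2019.
Next gap: 15 days. March 31, 2019 + 15 days = April 15, 2019.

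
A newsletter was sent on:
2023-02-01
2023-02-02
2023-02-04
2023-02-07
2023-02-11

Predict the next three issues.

2023-02-16, 2023-02-22, 2023-03-01

Gaps: 1, 2, 3, 4 days — each gap is 1 larger than the previous one.
Next gap: 5 days. 2023-02-11 + 5 days = 2023-02-16.
Next gap: 6 days. 2023-02-16 + 6 days = 2023-02-22.
Next gap: 7 days. 2023-02-22 + 7 days = 2023-03-01.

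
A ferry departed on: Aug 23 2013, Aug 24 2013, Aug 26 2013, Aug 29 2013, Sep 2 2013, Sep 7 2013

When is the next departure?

Sep 13 2013

The spacing grows by 1 each time: 1, 2, 3, 4, 5 days.
Next gap: 6 days. Sep 7 2013 + 6 days = Sep 13 2013.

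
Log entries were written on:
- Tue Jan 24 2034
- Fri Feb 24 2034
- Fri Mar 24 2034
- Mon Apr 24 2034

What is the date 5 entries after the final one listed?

The day-of-month is always 24 (31, 28, 31 days between events).
So this recurs on the 24th of each month.
May 2034: Wed May 24 2034.
June 2034: Sat Jun 24 2034.
July 2034: Mon Jul 24 2034.
Next: August 2034 → Thu Aug 24 2034.
Next: September 2034 → Sun Sep 24 2034.

Sun Sep 24 2034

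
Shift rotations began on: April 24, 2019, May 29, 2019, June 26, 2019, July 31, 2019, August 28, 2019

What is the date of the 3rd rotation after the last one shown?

All Wednesdays; the gaps (35, 28, 35, 28) vary with month length.
This is the last Wednesday of each month.
September 2019 ends with Wednesday September 25, 2019.
October 2019 ends with Wednesday October 30, 2019.
Last Wednesday of November 2019: November 27, 2019.

November 27, 2019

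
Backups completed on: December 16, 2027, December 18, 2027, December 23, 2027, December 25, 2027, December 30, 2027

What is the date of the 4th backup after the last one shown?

The gap pattern 2, 5, 2, 5 repeats every 2 events.
These are the Thursdays and Saturdays of each week.
Next Saturday: January 1, 2028.
Next Thursday: January 6, 2028.
Next Saturday: January 8, 2028.
Next Thursday: January 13, 2028.

January 13, 2028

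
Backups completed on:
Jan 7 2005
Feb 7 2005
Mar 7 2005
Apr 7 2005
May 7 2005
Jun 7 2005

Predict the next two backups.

Jul 7 2005, Aug 7 2005

Gaps: 31, 28, 31, 30, 31 days — not constant. Every event is on the 7th of the month.
Pattern: the 7th of each month.
July 2005: Jul 7 2005.
Next: August 2005 → Aug 7 2005.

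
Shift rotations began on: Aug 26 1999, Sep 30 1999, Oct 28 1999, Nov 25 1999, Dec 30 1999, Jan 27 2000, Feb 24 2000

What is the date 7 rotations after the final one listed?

Sep 28 2000

All Thursdays; the gaps (35, 28, 28, 35, 28, 28) vary with month length.
This is the last Thursday of each month.
March 2000 ends with Thursday Mar 30 2000.
Last Thursday of April 2000: Apr 27 2000.
Last Thursday of May 2000: May 25 2000.
June 2000 ends with Thursday Jun 29 2000.
Last Thursday of July 2000: Jul 27 2000.
August 2000 ends with Thursday Aug 31 2000.
September 2000 ends with Thursday Sep 28 2000.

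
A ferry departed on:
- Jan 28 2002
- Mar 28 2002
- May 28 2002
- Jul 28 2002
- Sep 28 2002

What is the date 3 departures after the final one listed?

Mar 28 2003

The day-of-month is always 28 (59, 61, 61, 62 days between events).
So this recurs on the 28th of every 2 months.
November 2002: Nov 28 2002.
Next: January 2003 → Jan 28 2003.
March 2003: Mar 28 2003.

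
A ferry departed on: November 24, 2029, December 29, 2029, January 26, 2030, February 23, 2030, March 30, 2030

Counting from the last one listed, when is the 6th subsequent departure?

These are Saturdays with 35, 28, 28, 35-day gaps.
Each is the final Saturday of its month — December 29, 2029 is past the 28th, so '4th Saturday' doesn't fit.
April 2030 ends with Saturday April 27, 2030.
Last Saturday of May 2030: May 25, 2030.
Last Saturday of June 2030: June 29, 2030.
July 2030 ends with Saturday July 27, 2030.
August 2030 ends with Saturday August 31, 2030.
Last Saturday of September 2030: September 28, 2030.

September 28, 2030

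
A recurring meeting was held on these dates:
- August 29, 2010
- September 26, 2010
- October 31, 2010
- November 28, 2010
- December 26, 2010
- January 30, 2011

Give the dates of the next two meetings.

February 27, 2011; March 27, 2011

All Sundays; the gaps (28, 35, 28, 28, 35) vary with month length.
This is the last Sunday of each month.
February 2011 ends with Sunday February 27, 2011.
Last Sunday of March 2011: March 27, 2011.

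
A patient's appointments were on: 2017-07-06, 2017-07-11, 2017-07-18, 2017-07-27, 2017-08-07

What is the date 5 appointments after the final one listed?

Intervals are 5, 7, 9, 11 days — an arithmetic progression with common difference 2.
Next gap: 13 days. 2017-08-07 + 13 days = 2017-08-20.
Next gap: 15 days. 2017-08-20 + 15 days = 2017-09-04.
Next gap: 17 days. 2017-09-04 + 17 days = 2017-09-21.
Next gap: 19 days. 2017-09-21 + 19 days = 2017-10-10.
Next gap: 21 days. 2017-10-10 + 21 days = 2017-10-31.

2017-10-31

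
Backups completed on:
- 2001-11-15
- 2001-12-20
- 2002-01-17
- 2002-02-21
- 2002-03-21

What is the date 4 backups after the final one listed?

Gaps: 35, 28, 35, 28 days — a mix of 28 and 35. Every date is a Thursday.
Each is the 3rd Thursday of its month.
April 2002 — 3rd Thursday is 2002-04-18.
May 2002 — 3rd Thursday is 2002-05-16.
June 2002 — 3rd Thursday is 2002-06-20.
3rd Thursday of July 2002: 2002-07-18.

2002-07-18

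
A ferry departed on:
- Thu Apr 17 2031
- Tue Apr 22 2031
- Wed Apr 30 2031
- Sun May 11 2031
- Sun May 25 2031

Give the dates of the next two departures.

Intervals are 5, 8, 11, 14 days — an arithmetic progression with common difference 3.
Next gap: 17 days. Sun May 25 2031 + 17 days = Wed Jun 11 2031.
Next gap: 20 days. Wed Jun 11 2031 + 20 days = Tue Jul 1 2031.

Wed Jun 11 2031, Tue Jul 1 2031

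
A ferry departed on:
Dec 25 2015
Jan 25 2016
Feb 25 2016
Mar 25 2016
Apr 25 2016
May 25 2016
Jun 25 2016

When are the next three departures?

Jul 25 2016, Aug 25 2016, Sep 25 2016

Each date is the 25th; the gaps (31, 31, 29, 31, 30, 31) track the month lengths.
The rule is the 25th of each month.
Next: July 2016 → Jul 25 2016.
August 2016: Aug 25 2016.
Next: September 2016 → Sep 25 2016.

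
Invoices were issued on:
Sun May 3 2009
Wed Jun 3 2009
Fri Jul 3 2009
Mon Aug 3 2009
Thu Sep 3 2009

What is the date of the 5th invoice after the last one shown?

Gaps: 31, 30, 31, 31 days — not constant. Every event is on the 3rd of the month.
Pattern: the 3rd of each month.
Next: October 2009 → Sat Oct 3 2009.
Next: November 2009 → Tue Nov 3 2009.
December 2009: Thu Dec 3 2009.
January 2010: Sun Jan 3 2010.
Next: February 2010 → Wed Feb 3 2010.

Wed Feb 3 2010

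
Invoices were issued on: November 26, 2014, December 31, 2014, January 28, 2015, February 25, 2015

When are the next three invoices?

March 25, 2015; April 29, 2015; May 27, 2015

Every date is a Wednesday; gaps 35, 28, 28 days.
Each is the last Wednesday of its month (at least one falls on the 29th or later, ruling out '4th Wednesday').
March 2015 ends with Wednesday March 25, 2015.
Last Wednesday of April 2015: April 29, 2015.
Last Wednesday of May 2015: May 27, 2015.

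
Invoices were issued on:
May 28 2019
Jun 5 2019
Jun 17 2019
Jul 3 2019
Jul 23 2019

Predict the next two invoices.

Gaps: 8, 12, 16, 20 days — each gap is 4 larger than the previous one.
Next gap: 24 days. Jul 23 2019 + 24 days = Aug 16 2019.
Next gap: 28 days. Aug 16 2019 + 28 days = Sep 13 2019.

Aug 16 2019, Sep 13 2019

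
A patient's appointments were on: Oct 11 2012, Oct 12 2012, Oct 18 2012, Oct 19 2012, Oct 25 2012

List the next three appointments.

Oct 26 2012, Nov 1 2012, Nov 2 2012

Gaps: 1, 6, 1, 6 days — not constant, but cyclic with period 2.
The events fall on every Thursday and Friday.
The following Friday is Oct 26 2012.
Next Thursday: Nov 1 2012.
The following Friday is Nov 2 2012.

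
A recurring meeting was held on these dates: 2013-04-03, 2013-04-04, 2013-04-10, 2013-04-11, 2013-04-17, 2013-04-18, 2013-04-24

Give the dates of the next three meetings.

2013-04-25, 2013-05-01, 2013-05-02

The gap pattern 1, 6, 1, 6, 1, 6 repeats every 2 events.
These are the Wednesdays and Thursdays of each week.
Next Thursday: 2013-04-25.
Next Wednesday: 2013-05-01.
The following Thursday is 2013-05-02.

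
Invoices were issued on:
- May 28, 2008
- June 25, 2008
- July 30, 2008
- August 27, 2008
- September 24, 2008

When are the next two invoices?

These are Wednesdays with 28, 35, 28, 28-day gaps.
Each is the final Wednesday of its month — July 30, 2008 is past the 28th, so '4th Wednesday' doesn't fit.
Last Wednesday of October 2008: October 29, 2008.
Last Wednesday of November 2008: November 26, 2008.

October 29, 2008; November 26, 2008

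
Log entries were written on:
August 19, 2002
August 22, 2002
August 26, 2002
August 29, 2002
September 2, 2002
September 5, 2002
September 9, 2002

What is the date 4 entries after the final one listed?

September 23, 2002

The gap pattern 3, 4, 3, 4, 3, 4 repeats every 2 events.
These are the Mondays and Thursdays of each week.
The following Thursday is September 12, 2002.
The following Monday is September 16, 2002.
Next Thursday: September 19, 2002.
Next Monday: September 23, 2002.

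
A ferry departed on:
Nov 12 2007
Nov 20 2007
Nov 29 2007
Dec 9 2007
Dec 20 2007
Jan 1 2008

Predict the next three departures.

Jan 14 2008, Jan 28 2008, Feb 12 2008

Gaps: 8, 9, 10, 11, 12 days — each gap is 1 larger than the previous one.
Next gap: 13 days. Jan 1 2008 + 13 days = Jan 14 2008.
Next gap: 14 days. Jan 14 2008 + 14 days = Jan 28 2008.
Next gap: 15 days. Jan 28 2008 + 15 days = Feb 12 2008.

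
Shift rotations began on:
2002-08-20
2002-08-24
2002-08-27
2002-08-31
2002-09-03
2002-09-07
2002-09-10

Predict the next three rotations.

Every event lands on a Tuesday or Saturday (gaps cycle 4, 3, 4, 3, 4, 3).
So the schedule is: every Tuesday and Saturday.
Next Saturday: 2002-09-14.
The following Tuesday is 2002-09-17.
The following Saturday is 2002-09-21.

2002-09-14, 2002-09-17, 2002-09-21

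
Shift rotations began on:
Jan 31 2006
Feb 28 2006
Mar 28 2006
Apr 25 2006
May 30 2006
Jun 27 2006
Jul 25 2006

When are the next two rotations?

These are Tuesdays with 28, 28, 28, 35, 28, 28-day gaps.
Each is the final Tuesday of its month — Jan 31 2006 is past the 28th, so '4th Tuesday' doesn't fit.
Last Tuesday of August 2006: Aug 29 2006.
September 2006 ends with Tuesday Sep 26 2006.

Aug 29 2006, Sep 26 2006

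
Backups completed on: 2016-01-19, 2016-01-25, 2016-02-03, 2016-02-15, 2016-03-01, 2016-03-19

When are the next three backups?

2016-04-09, 2016-05-03, 2016-05-30

Gaps: 6, 9, 12, 15, 18 days — each gap is 3 larger than the previous one.
Next gap: 21 days. 2016-03-19 + 21 days = 2016-04-09.
Next gap: 24 days. 2016-04-09 + 24 days = 2016-05-03.
Next gap: 27 days. 2016-05-03 + 27 days = 2016-05-30.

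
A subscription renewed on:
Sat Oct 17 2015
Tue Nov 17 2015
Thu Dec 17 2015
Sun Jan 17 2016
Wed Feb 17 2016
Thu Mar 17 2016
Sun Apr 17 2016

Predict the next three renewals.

The day-of-month is always 17 (31, 30, 31, 31, 29, 31 days between events).
So this recurs on the 17th of each month.
May 2016: Tue May 17 2016.
June 2016: Fri Jun 17 2016.
Next: July 2016 → Sun Jul 17 2016.

Tue May 17 2016, Fri Jun 17 2016, Sun Jul 17 2016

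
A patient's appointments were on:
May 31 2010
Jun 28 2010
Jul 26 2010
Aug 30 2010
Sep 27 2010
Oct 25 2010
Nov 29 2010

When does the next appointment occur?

Dec 27 2010

These are Mondays with 28, 28, 35, 28, 28, 35-day gaps.
Each is the final Monday of its month — May 31 2010 is past the 28th, so '4th Monday' doesn't fit.
Last Monday of December 2010: Dec 27 2010.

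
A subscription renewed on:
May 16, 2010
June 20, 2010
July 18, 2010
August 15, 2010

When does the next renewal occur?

September 19, 2010

These are Sundays at 28- or 35-day spacing (35, 28, 28).
The pattern: 3rd Sunday of the month.
3rd Sunday of September 2010: September 19, 2010.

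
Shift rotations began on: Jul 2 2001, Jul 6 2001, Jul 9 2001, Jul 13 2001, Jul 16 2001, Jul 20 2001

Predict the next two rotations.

Jul 23 2001, Jul 27 2001

The gap pattern 4, 3, 4, 3, 4 repeats every 2 events.
These are the Mondays and Fridays of each week.
Next Monday: Jul 23 2001.
Next Friday: Jul 27 2001.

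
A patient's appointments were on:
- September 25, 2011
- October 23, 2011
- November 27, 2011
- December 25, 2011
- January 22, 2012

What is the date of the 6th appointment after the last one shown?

July 22, 2012

These are Sundays at 28- or 35-day spacing (28, 35, 28, 28).
The pattern: 4th Sunday of the month.
4th Sunday of February 2012: February 26, 2012.
March 2012 — 4th Sunday is March 25, 2012.
4th Sunday of April 2012: April 22, 2012.
4th Sunday of May 2012: May 27, 2012.
4th Sunday of June 2012: June 24, 2012.
4th Sunday of July 2012: July 22, 2012.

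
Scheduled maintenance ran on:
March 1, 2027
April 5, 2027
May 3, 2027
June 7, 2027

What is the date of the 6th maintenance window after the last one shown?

These are Mondays at 28- or 35-day spacing (35, 28, 35).
The pattern: 1st Monday of the month.
July 2027 — 1st Monday is July 5, 2027.
1st Monday of August 2027: August 2, 2027.
September 2027 — 1st Monday is September 6, 2027.
October 2027 — 1st Monday is October 4, 2027.
1st Monday of November 2027: November 1, 2027.
1st Monday of December 2027: December 6, 2027.

December 6, 2027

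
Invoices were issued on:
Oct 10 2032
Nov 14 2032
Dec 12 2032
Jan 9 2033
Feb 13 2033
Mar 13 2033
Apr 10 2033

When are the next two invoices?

May 8 2033, Jun 12 2033

These are Sundays at 28- or 35-day spacing (35, 28, 28, 35, 28, 28).
The pattern: 2nd Sunday of the month.
2nd Sunday of May 2033: May 8 2033.
June 2033 — 2nd Sunday is Jun 12 2033.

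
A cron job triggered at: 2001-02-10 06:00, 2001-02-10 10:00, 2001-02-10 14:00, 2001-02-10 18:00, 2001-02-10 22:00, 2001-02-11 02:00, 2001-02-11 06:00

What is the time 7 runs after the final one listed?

2001-02-12 10:00

Spacing: 4, 4, 4, 4, 4, 4 h — constant 4 h.
2001-02-11 06:00 + 4 h = 2001-02-11 10:00.
2001-02-11 10:00 + 4 h = 2001-02-11 14:00.
2001-02-11 14:00 + 4 h = 2001-02-11 18:00.
2001-02-11 18:00 + 4 h = 2001-02-11 22:00.
2001-02-11 22:00 + 4 h = 2001-02-12 02:00.
2001-02-12 02:00 + 4 h = 2001-02-12 06:00.
2001-02-12 06:00 + 4 h = 2001-02-12 10:00.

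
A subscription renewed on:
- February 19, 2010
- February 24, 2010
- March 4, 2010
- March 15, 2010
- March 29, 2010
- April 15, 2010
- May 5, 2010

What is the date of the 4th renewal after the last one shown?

August 23, 2010

The spacing grows by 3 each time: 5, 8, 11, 14, 17, 20 days.
Next gap: 23 days. May 5, 2010 + 23 days = May 28, 2010.
Next gap: 26 days. May 28, 2010 + 26 days = June 23, 2010.
Next gap: 29 days. June 23, 2010 + 29 days = July 22, 2010.
Next gap: 32 days. July 22, 2010 + 32 days = August 23, 2010.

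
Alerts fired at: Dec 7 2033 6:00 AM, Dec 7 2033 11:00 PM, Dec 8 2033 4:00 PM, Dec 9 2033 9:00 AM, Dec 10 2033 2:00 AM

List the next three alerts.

Dec 10 2033 7:00 PM, Dec 11 2033 12:00 PM, Dec 12 2033 5:00 AM

The interval is a steady 17 hours (17, 17, 17, 17).
Dec 10 2033 2:00 AM + 17 h = Dec 10 2033 7:00 PM.
Dec 10 2033 7:00 PM + 17 h = Dec 11 2033 12:00 PM.
Dec 11 2033 12:00 PM + 17 h = Dec 12 2033 5:00 AM.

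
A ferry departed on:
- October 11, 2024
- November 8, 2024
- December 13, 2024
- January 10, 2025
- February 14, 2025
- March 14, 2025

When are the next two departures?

April 11, 2025; May 9, 2025

All dates are Fridays, 28, 35, 28, 35, 28 days apart.
Specifically, the 2nd Friday of each month.
2nd Friday of April 2025: April 11, 2025.
May 2025 — 2nd Friday is May 9, 2025.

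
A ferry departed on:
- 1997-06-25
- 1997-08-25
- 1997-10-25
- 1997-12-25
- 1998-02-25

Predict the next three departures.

1998-04-25, 1998-06-25, 1998-08-25

Each date is the 25th; the gaps (61, 61, 61, 62) track the month lengths.
The rule is the 25th of every 2 months.
April 1998: 1998-04-25.
June 1998: 1998-06-25.
Next: August 1998 → 1998-08-25.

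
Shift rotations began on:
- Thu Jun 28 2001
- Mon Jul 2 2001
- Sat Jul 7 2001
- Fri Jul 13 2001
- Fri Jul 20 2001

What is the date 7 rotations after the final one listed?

Fri Oct 5 2001

The spacing grows by 1 each time: 4, 5, 6, 7 days.
Next gap: 8 days. Fri Jul 20 2001 + 8 days = Sat Jul 28 2001.
Next gap: 9 days. Sat Jul 28 2001 + 9 days = Mon Aug 6 2001.
Next gap: 10 days. Mon Aug 6 2001 + 10 days = Thu Aug 16 2001.
Next gap: 11 days. Thu Aug 16 2001 + 11 days = Mon Aug 27 2001.
Next gap: 12 days. Mon Aug 27 2001 + 12 days = Sat Sep 8 2001.
Next gap: 13 days. Sat Sep 8 2001 + 13 days = Fri Sep 21 2001.
Next gap: 14 days. Fri Sep 21 2001 + 14 days = Fri Oct 5 2001.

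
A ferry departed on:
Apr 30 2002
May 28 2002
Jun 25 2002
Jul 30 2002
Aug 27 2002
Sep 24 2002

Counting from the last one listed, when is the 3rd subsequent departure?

Every date is a Tuesday; gaps 28, 28, 35, 28, 28 days.
Each is the last Tuesday of its month (at least one falls on the 29th or later, ruling out '4th Tuesday').
Last Tuesday of October 2002: Oct 29 2002.
November 2002 ends with Tuesday Nov 26 2002.
December 2002 ends with Tuesday Dec 31 2002.

Dec 31 2002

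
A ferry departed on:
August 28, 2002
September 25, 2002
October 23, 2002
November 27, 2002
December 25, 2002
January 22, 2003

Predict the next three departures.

Gaps: 28, 28, 35, 28, 28 days — a mix of 28 and 35. Every date is a Wednesday.
Each is the 4th Wednesday of its month.
February 2003 — 4th Wednesday is February 26, 2003.
4th Wednesday of March 2003: March 26, 2003.
4th Wednesday of April 2003: April 23, 2003.

February 26, 2003; March 26, 2003; April 23, 2003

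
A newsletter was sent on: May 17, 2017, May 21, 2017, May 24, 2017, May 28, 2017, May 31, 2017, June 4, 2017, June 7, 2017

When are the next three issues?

Every event lands on a Wednesday or Sunday (gaps cycle 4, 3, 4, 3, 4, 3).
So the schedule is: every Wednesday and Sunday.
Next Sunday: June 11, 2017.
The following Wednesday is June 14, 2017.
The following Sunday is June 18, 2017.

June 11, 2017; June 14, 2017; June 18, 2017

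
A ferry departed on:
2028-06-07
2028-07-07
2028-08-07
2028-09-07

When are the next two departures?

Gaps: 30, 31, 31 days — not constant. Every event is on the 7th of the month.
Pattern: the 7th of each month.
Next: October 2028 → 2028-10-07.
Next: November 2028 → 2028-11-07.

2028-10-07, 2028-11-07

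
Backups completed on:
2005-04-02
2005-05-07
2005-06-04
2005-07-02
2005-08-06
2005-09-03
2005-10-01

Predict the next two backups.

All dates are Saturdays, 35, 28, 28, 35, 28, 28 days apart.
Specifically, the 1st Saturday of each month.
November 2005 — 1st Saturday is 2005-11-05.
December 2005 — 1st Saturday is 2005-12-03.

2005-11-05, 2005-12-03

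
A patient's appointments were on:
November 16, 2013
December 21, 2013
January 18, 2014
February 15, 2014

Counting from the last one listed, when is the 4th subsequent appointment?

Gaps: 35, 28, 28 days — a mix of 28 and 35. Every date is a Saturday.
Each is the 3rd Saturday of its month.
March 2014 — 3rd Saturday is March 15, 2014.
April 2014 — 3rd Saturday is April 19, 2014.
May 2014 — 3rd Saturday is May 17, 2014.
3rd Saturday of June 2014: June 21, 2014.

June 21, 2014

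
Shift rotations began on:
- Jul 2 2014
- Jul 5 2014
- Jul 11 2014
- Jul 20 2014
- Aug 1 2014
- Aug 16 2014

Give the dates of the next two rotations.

Sep 3 2014, Sep 24 2014

Gaps: 3, 6, 9, 12, 15 days — each gap is 3 larger than the previous one.
Next gap: 18 days. Aug 16 2014 + 18 days = Sep 3 2014.
Next gap: 21 days. Sep 3 2014 + 21 days = Sep 24 2014.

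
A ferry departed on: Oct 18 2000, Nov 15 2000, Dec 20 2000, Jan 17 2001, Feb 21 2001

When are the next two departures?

Mar 21 2001, Apr 18 2001

These are Wednesdays at 28- or 35-day spacing (28, 35, 28, 35).
The pattern: 3rd Wednesday of the month.
March 2001 — 3rd Wednesday is Mar 21 2001.
3rd Wednesday of April 2001: Apr 18 2001.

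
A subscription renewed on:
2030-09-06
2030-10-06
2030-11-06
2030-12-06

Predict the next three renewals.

Each date is the 6th; the gaps (30, 31, 30) track the month lengths.
The rule is the 6th of each month.
January 2031: 2031-01-06.
Next: February 2031 → 2031-02-06.
Next: March 2031 → 2031-03-06.

2031-01-06, 2031-02-06, 2031-03-06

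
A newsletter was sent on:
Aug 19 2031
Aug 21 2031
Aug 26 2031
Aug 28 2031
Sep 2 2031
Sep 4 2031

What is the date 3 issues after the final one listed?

Gaps: 2, 5, 2, 5, 2 days — not constant, but cyclic with period 2.
The events fall on every Tuesday and Thursday.
Next Tuesday: Sep 9 2031.
Next Thursday: Sep 11 2031.
Next Tuesday: Sep 16 2031.

Sep 16 2031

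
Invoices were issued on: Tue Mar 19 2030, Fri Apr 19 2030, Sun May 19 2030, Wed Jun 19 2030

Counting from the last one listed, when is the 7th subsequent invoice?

Gaps: 31, 30, 31 days — not constant. Every event is on the 19th of the month.
Pattern: the 19th of each month.
Next: July 2030 → Fri Jul 19 2030.
August 2030: Mon Aug 19 2030.
September 2030: Thu Sep 19 2030.
October 2030: Sat Oct 19 2030.
November 2030: Tue Nov 19 2030.
December 2030: Thu Dec 19 2030.
January 2031: Sun Jan 19 2031.

Sun Jan 19 2031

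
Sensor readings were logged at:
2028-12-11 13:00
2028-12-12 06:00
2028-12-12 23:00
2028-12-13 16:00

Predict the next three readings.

The interval is a steady 17 hours (17, 17, 17).
2028-12-13 16:00 + 17 h = 2028-12-14 09:00.
2028-12-14 09:00 + 17 h = 2028-12-15 02:00.
2028-12-15 02:00 + 17 h = 2028-12-15 19:00.

2028-12-14 09:00, 2028-12-15 02:00, 2028-12-15 19:00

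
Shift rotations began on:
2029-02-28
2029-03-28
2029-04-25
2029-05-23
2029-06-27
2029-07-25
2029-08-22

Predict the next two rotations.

2029-09-26, 2029-10-24

All dates are Wednesdays, 28, 28, 28, 35, 28, 28 days apart.
Specifically, the 4th Wednesday of each month.
September 2029 — 4th Wednesday is 2029-09-26.
4th Wednesday of October 2029: 2029-10-24.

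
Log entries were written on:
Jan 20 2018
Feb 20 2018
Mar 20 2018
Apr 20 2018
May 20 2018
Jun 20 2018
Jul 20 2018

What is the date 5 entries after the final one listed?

Gaps: 31, 28, 31, 30, 31, 30 days — not constant. Every event is on the 20th of the month.
Pattern: the 20th of each month.
August 2018: Aug 20 2018.
Next: September 2018 → Sep 20 2018.
Next: October 2018 → Oct 20 2018.
Next: November 2018 → Nov 20 2018.
Next: December 2018 → Dec 20 2018.

Dec 20 2018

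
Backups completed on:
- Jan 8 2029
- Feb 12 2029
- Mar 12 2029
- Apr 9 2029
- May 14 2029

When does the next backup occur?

These are Mondays at 28- or 35-day spacing (35, 28, 28, 35).
The pattern: 2nd Monday of the month.
June 2029 — 2nd Monday is Jun 11 2029.

Jun 11 2029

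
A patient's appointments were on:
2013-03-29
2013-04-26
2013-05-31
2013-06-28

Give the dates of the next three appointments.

These are Fridays with 28, 35, 28-day gaps.
Each is the final Friday of its month — 2013-03-29 is past the 28th, so '4th Friday' doesn't fit.
July 2013 ends with Friday 2013-07-26.
August 2013 ends with Friday 2013-08-30.
Last Friday of September 2013: 2013-09-27.

2013-07-26, 2013-08-30, 2013-09-27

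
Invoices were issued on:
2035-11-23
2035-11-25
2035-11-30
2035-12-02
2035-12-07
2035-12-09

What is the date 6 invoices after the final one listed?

Gaps: 2, 5, 2, 5, 2 days — not constant, but cyclic with period 2.
The events fall on every Friday and Sunday.
The following Friday is 2035-12-14.
The following Sunday is 2035-12-16.
Next Friday: 2035-12-21.
The following Sunday is 2035-12-23.
The following Friday is 2035-12-28.
The following Sunday is 2035-12-30.

2035-12-30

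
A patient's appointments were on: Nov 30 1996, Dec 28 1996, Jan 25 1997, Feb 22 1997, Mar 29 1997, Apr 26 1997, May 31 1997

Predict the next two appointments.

These are Saturdays with 28, 28, 28, 35, 28, 35-day gaps.
Each is the final Saturday of its month — Nov 30 1996 is past the 28th, so '4th Saturday' doesn't fit.
Last Saturday of June 1997: Jun 28 1997.
July 1997 ends with Saturday Jul 26 1997.

Jun 28 1997, Jul 26 1997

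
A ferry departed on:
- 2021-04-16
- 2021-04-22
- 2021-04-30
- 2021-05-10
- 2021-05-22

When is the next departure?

2021-06-05

The spacing grows by 2 each time: 6, 8, 10, 12 days.
Next gap: 14 days. 2021-05-22 + 14 days = 2021-06-05.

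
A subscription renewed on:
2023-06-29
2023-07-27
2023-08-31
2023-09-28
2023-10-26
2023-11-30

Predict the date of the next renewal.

2023-12-28

These are Thursdays with 28, 35, 28, 28, 35-day gaps.
Each is the final Thursday of its month — 2023-06-29 is past the 28th, so '4th Thursday' doesn't fit.
December 2023 ends with Thursday 2023-12-28.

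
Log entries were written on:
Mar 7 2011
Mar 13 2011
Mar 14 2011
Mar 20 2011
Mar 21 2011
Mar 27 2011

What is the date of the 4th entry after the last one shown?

Every event lands on a Monday or Sunday (gaps cycle 6, 1, 6, 1, 6).
So the schedule is: every Monday and Sunday.
The following Monday is Mar 28 2011.
Next Sunday: Apr 3 2011.
The following Monday is Apr 4 2011.
The following Sunday is Apr 10 2011.

Apr 10 2011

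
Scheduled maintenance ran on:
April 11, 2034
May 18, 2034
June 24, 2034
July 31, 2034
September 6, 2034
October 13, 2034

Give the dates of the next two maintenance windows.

Gaps between consecutive events: 37, 37, 37, 37, 37 days — a constant 37-day interval.
October 13, 2034 + 37 days = November 19, 2034.
November 19, 2034 + 37 days = December 26, 2034.

November 19, 2034; December 26, 2034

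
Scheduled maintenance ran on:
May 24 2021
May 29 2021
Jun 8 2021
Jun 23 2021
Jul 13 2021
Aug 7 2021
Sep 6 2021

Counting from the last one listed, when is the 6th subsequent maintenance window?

Jun 18 2022

Gaps: 5, 10, 15, 20, 25, 30 days — each gap is 5 larger than the previous one.
Next gap: 35 days. Sep 6 2021 + 35 days = Oct 11 2021.
Next gap: 40 days. Oct 11 2021 + 40 days = Nov 20 2021.
Next gap: 45 days. Nov 20 2021 + 45 days = Jan 4 2022.
Next gap: 50 days. Jan 4 2022 + 50 days = Feb 23 2022.
Next gap: 55 days. Feb 23 2022 + 55 days = Apr 19 2022.
Next gap: 60 days. Apr 19 2022 + 60 days = Jun 18 2022.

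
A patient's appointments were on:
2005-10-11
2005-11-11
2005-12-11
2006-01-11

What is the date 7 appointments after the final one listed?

Gaps: 31, 30, 31 days — not constant. Every event is on the 11th of the month.
Pattern: the 11th of each month.
Next: February 2006 → 2006-02-11.
March 2006: 2006-03-11.
Next: April 2006 → 2006-04-11.
May 2006: 2006-05-11.
Next: June 2006 → 2006-06-11.
July 2006: 2006-07-11.
Next: August 2006 → 2006-08-11.

2006-08-11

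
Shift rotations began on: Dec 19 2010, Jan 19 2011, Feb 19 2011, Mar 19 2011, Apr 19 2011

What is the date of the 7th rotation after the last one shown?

Nov 19 2011

The day-of-month is always 19 (31, 31, 28, 31 days between events).
So this recurs on the 19th of each month.
May 2011: May 19 2011.
Next: June 2011 → Jun 19 2011.
July 2011: Jul 19 2011.
Next: August 2011 → Aug 19 2011.
Next: September 2011 → Sep 19 2011.
October 2011: Oct 19 2011.
Next: November 2011 → Nov 19 2011.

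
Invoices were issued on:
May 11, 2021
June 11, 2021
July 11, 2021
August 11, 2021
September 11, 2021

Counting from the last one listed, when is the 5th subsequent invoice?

February 11, 2022

The day-of-month is always 11 (31, 30, 31, 31 days between events).
So this recurs on the 11th of each month.
October 2021: October 11, 2021.
Next: November 2021 → November 11, 2021.
December 2021: December 11, 2021.
Next: January 2022 → January 11, 2022.
Next: February 2022 → February 11, 2022.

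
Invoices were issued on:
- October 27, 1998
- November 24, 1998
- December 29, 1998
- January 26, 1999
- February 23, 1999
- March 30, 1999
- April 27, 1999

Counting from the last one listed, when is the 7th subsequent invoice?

Every date is a Tuesday; gaps 28, 35, 28, 28, 35, 28 days.
Each is the last Tuesday of its month (at least one falls on the 29th or later, ruling out '4th Tuesday').
May 1999 ends with Tuesday May 25, 1999.
Last Tuesday of June 1999: June 29, 1999.
Last Tuesday of July 1999: July 27, 1999.
Last Tuesday of August 1999: August 31, 1999.
September 1999 ends with Tuesday September 28, 1999.
Last Tuesday of October 1999: October 26, 1999.
November 1999 ends with Tuesday November 30, 1999.

November 30, 1999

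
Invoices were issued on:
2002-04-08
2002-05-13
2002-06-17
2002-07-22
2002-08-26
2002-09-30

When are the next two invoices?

2002-11-04, 2002-12-09

Gaps between consecutive events: 35, 35, 35, 35, 35 days — a constant 35-day interval.
2002-09-30 + 35 days = 2002-11-04.
2002-11-04 + 35 days = 2002-12-09.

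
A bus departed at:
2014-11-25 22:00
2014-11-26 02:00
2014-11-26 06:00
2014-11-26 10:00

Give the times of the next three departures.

2014-11-26 14:00, 2014-11-26 18:00, 2014-11-26 22:00

Spacing: 4, 4, 4 h — constant 4 h.
2014-11-26 10:00 + 4 h = 2014-11-26 14:00.
2014-11-26 14:00 + 4 h = 2014-11-26 18:00.
2014-11-26 18:00 + 4 h = 2014-11-26 22:00.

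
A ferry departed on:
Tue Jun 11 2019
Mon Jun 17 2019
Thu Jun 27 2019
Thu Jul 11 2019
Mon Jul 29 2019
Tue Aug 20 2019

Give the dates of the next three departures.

Sun Sep 15 2019, Tue Oct 15 2019, Mon Nov 18 2019

The spacing grows by 4 each time: 6, 10, 14, 18, 22 days.
Next gap: 26 days. Tue Aug 20 2019 + 26 days = Sun Sep 15 2019.
Next gap: 30 days. Sun Sep 15 2019 + 30 days = Tue Oct 15 2019.
Next gap: 34 days. Tue Oct 15 2019 + 34 days = Mon Nov 18 2019.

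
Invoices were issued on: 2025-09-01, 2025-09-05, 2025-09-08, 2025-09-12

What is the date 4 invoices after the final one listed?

The gap pattern 4, 3, 4 repeats every 2 events.
These are the Mondays and Fridays of each week.
Next Monday: 2025-09-15.
Next Friday: 2025-09-19.
The following Monday is 2025-09-22.
The following Friday is 2025-09-26.

2025-09-26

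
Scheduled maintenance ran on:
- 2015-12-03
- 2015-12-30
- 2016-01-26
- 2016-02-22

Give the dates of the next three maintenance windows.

2016-03-20, 2016-04-16, 2016-05-13

The spacing is 27, 27, 27 days — always 27 days.
2016-02-22 + 27 days = 2016-03-20.
2016-03-20 + 27 days = 2016-04-16.
2016-04-16 + 27 days = 2016-05-13.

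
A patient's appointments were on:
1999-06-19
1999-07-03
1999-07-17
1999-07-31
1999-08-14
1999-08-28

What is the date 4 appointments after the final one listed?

1999-10-23

Gaps between consecutive events: 14, 14, 14, 14, 14 days — a constant 14-day interval.
1999-08-28 + 14 days = 1999-09-11.
1999-09-11 + 14 days = 1999-09-25.
1999-09-25 + 14 days = 1999-10-09.
1999-10-09 + 14 days = 1999-10-23.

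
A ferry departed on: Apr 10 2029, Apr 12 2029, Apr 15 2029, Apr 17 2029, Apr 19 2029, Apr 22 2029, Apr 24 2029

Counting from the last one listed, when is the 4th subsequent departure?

The gap pattern 2, 3, 2, 2, 3, 2 repeats every 3 events.
These are the Tuesdays, Thursdays and Sundays of each week.
Next Thursday: Apr 26 2029.
Next Sunday: Apr 29 2029.
The following Tuesday is May 1 2029.
The following Thursday is May 3 2029.

May 3 2029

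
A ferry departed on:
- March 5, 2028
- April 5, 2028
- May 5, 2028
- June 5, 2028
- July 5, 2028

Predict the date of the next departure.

The day-of-month is always 5 (31, 30, 31, 30 days between events).
So this recurs on the 5th of each month.
Next: August 2028 → August 5, 2028.

August 5, 2028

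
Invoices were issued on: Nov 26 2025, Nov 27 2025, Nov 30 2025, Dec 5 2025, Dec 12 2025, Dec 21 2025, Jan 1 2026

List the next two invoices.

The spacing grows by 2 each time: 1, 3, 5, 7, 9, 11 days.
Next gap: 13 days. Jan 1 2026 + 13 days = Jan 14 2026.
Next gap: 15 days. Jan 14 2026 + 15 days = Jan 29 2026.

Jan 14 2026, Jan 29 2026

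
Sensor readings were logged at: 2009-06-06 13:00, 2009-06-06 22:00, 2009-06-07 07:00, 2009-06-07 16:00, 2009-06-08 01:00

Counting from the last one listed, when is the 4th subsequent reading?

2009-06-09 13:00

Spacing: 9, 9, 9, 9 h — constant 9 h.
2009-06-08 01:00 + 9 h = 2009-06-08 10:00.
2009-06-08 10:00 + 9 h = 2009-06-08 19:00.
2009-06-08 19:00 + 9 h = 2009-06-09 04:00.
2009-06-09 04:00 + 9 h = 2009-06-09 13:00.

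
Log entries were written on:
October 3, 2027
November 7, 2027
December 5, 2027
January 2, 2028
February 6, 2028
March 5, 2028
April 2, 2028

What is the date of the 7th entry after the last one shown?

November 5, 2028

All dates are Sundays, 35, 28, 28, 35, 28, 28 days apart.
Specifically, the 1st Sunday of each month.
May 2028 — 1st Sunday is May 7, 2028.
1st Sunday of June 2028: June 4, 2028.
1st Sunday of July 2028: July 2, 2028.
August 2028 — 1st Sunday is August 6, 2028.
1st Sunday of September 2028: September 3, 2028.
1st Sunday of October 2028: October 1, 2028.
1st Sunday of November 2028: November 5, 2028.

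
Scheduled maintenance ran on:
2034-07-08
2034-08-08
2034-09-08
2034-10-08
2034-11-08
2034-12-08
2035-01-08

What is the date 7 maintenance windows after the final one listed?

Each date is the 8th; the gaps (31, 31, 30, 31, 30, 31) track the month lengths.
The rule is the 8th of each month.
Next: February 2035 → 2035-02-08.
March 2035: 2035-03-08.
April 2035: 2035-04-08.
May 2035: 2035-05-08.
June 2035: 2035-06-08.
July 2035: 2035-07-08.
August 2035: 2035-08-08.

2035-08-08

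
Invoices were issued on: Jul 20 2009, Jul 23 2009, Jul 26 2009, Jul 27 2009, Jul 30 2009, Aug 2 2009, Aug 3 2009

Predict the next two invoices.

Aug 6 2009, Aug 9 2009

Gaps: 3, 3, 1, 3, 3, 1 days — not constant, but cyclic with period 3.
The events fall on every Monday, Thursday and Sunday.
The following Thursday is Aug 6 2009.
Next Sunday: Aug 9 2009.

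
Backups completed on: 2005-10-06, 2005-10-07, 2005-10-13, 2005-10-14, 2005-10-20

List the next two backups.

2005-10-21, 2005-10-27

Every event lands on a Thursday or Friday (gaps cycle 1, 6, 1, 6).
So the schedule is: every Thursday and Friday.
The following Friday is 2005-10-21.
The following Thursday is 2005-10-27.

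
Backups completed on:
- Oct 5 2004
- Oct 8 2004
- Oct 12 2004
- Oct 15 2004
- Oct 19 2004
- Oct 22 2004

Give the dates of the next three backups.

Every event lands on a Tuesday or Friday (gaps cycle 3, 4, 3, 4, 3).
So the schedule is: every Tuesday and Friday.
The following Tuesday is Oct 26 2004.
The following Friday is Oct 29 2004.
Next Tuesday: Nov 2 2004.

Oct 26 2004, Oct 29 2004, Nov 2 2004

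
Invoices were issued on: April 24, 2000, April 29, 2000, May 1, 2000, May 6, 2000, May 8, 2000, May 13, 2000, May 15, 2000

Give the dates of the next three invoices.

May 20, 2000; May 22, 2000; May 27, 2000

The gap pattern 5, 2, 5, 2, 5, 2 repeats every 2 events.
These are the Mondays and Saturdays of each week.
Next Saturday: May 20, 2000.
The following Monday is May 22, 2000.
Next Saturday: May 27, 2000.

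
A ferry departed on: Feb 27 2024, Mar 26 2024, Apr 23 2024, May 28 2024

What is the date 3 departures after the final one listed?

Aug 27 2024

Gaps: 28, 28, 35 days — a mix of 28 and 35. Every date is a Tuesday.
Each is the 4th Tuesday of its month.
June 2024 — 4th Tuesday is Jun 25 2024.
July 2024 — 4th Tuesday is Jul 23 2024.
August 2024 — 4th Tuesday is Aug 27 2024.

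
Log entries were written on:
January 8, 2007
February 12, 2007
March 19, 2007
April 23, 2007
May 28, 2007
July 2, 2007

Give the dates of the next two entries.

Gaps between consecutive events: 35, 35, 35, 35, 35 days — a constant 35-day interval.
July 2, 2007 + 35 days = August 6, 2007.
August 6, 2007 + 35 days = September 10, 2007.

August 6, 2007; September 10, 2007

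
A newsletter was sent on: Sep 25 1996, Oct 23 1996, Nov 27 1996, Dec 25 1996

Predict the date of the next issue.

Jan 22 1997

These are Wednesdays at 28- or 35-day spacing (28, 35, 28).
The pattern: 4th Wednesday of the month.
4th Wednesday of January 1997: Jan 22 1997.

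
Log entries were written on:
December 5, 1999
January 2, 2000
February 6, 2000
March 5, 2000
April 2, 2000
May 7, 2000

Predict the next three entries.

Gaps: 28, 35, 28, 28, 35 days — a mix of 28 and 35. Every date is a Sunday.
Each is the 1st Sunday of its month.
1st Sunday of June 2000: June 4, 2000.
1st Sunday of July 2000: July 2, 2000.
1st Sunday of August 2000: August 6, 2000.

June 4, 2000; July 2, 2000; August 6, 2000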